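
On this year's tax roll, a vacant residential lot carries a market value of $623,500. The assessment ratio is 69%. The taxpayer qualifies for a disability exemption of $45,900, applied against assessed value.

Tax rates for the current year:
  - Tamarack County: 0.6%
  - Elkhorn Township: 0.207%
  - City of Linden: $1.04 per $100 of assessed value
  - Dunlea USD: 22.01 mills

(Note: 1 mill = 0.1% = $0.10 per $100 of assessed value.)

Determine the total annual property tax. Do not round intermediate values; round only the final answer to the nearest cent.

$15,557.07

Assessed value = $623,500 × 0.69 = $430,215
Taxable value = $430,215 − $45,900 = $384,315
Tamarack County: $384,315 × 0.006 = $2,305.89
Elkhorn Township: $384,315 × 0.00207 = $795.53205
City of Linden: $384,315 × 0.0104 = $3,996.876
Dunlea USD: $384,315 × 0.02201 = $8,458.77315
Total = $15,557.0712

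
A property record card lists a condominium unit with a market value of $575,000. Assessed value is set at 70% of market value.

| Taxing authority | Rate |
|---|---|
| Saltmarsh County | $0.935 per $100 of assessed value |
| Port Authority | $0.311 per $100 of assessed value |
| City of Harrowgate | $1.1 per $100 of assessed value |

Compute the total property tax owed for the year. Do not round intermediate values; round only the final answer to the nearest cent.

$9,442.65

Assessed value = $575,000 × 0.7 = $402,500
Saltmarsh County: $402,500 × 0.00935 = $3,763.375
Port Authority: $402,500 × 0.00311 = $1,251.775
City of Harrowgate: $402,500 × 0.011 = $4,427.5
Total = $3,763.375 + $1,251.775 + $4,427.5 = $9,442.65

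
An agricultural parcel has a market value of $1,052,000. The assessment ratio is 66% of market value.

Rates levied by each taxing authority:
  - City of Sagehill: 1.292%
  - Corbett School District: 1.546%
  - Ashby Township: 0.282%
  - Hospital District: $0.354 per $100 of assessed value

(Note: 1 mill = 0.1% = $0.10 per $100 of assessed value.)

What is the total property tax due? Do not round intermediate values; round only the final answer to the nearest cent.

$24,120.68

Assessed value = $1,052,000 × 0.66 = $694,320
City of Sagehill: $694,320 × 0.01292 = $8,970.6144
Corbett School District: $694,320 × 0.01546 = $10,734.1872
Ashby Township: $694,320 × 0.00282 = $1,957.9824
Hospital District: $694,320 × 0.00354 = $2,457.8928
Total = $24,120.6768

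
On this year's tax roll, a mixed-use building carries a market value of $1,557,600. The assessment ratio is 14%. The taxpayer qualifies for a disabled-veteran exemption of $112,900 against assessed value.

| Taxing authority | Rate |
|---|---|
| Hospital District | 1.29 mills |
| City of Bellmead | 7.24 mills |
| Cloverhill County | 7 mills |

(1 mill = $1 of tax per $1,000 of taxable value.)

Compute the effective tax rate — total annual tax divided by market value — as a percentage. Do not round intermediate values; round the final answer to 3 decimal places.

0.105%

Assessed value = $1,557,600 × 0.14 = $218,064
Taxable value = $218,064 − $112,900 = $105,164
Hospital District: $105,164 × 0.00129 = $135.66156
City of Bellmead: $105,164 × 0.00724 = $761.38736
Cloverhill County: $105,164 × 0.007 = $736.148
Total tax = $1,633.19692
Effective rate = $1,633.19692 ÷ $1,557,600 = 0.105% of market value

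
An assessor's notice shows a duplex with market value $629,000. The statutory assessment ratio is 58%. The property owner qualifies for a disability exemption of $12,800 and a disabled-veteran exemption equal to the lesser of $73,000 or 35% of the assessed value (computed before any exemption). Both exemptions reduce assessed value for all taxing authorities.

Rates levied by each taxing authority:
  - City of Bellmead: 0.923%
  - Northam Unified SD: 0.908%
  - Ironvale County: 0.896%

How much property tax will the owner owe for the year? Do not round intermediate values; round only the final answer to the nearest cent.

$7,608.88

Assessed value = $629,000 × 0.58 = $364,820
Disabled-veteran exemption = min($73,000, 35% × $364,820) = min($73,000, $127,687) = $73,000 (dollar cap binds)
Taxable value = $364,820 − $12,800 − $73,000 = $279,020
City of Bellmead: $279,020 × 0.00923 = $2,575.3546
Northam Unified SD: $279,020 × 0.00908 = $2,533.5016
Ironvale County: $279,020 × 0.00896 = $2,500.0192
Total = $7,608.8754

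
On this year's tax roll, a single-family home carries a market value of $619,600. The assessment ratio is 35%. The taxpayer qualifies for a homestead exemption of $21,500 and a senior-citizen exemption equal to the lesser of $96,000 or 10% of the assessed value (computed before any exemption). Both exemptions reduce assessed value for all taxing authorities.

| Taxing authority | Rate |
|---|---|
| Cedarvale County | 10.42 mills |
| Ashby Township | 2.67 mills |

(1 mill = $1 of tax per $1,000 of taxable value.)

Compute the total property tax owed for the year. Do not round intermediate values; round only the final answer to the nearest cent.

$2,273.39

Assessed value = $619,600 × 0.35 = $216,860
Senior-citizen exemption = min($96,000, 10% × $216,860) = min($96,000, $21,686) = $21,686 (percentage binds)
Taxable value = $216,860 − $21,500 − $21,686 = $173,674
Cedarvale County: $173,674 × 0.01042 = $1,809.68308
Ashby Township: $173,674 × 0.00267 = $463.70958
Total = $2,273.39266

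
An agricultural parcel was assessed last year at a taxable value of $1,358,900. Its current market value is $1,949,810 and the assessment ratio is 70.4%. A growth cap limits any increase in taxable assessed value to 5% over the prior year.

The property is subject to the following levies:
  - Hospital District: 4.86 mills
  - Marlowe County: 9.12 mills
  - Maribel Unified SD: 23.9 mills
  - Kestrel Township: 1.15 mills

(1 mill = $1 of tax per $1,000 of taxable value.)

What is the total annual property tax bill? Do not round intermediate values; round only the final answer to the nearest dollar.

Uncapped assessed value = $1,949,810 × 0.704 = $1,372,666.24
Cap limit = $1,358,900 × 1.05 = $1,426,845
Taxable assessed value = min($1,372,666.24, $1,426,845) = $1,372,666.24 (cap does not bind)
Hospital District: $1,372,666.24 × 0.00486 = $6,671.1579264
Marlowe County: $1,372,666.24 × 0.00912 = $12,518.7161088
Maribel Unified SD: $1,372,666.24 × 0.0239 = $32,806.723136
Kestrel Township: $1,372,666.24 × 0.00115 = $1,578.566176
Total = $53,575.1633472

$53,575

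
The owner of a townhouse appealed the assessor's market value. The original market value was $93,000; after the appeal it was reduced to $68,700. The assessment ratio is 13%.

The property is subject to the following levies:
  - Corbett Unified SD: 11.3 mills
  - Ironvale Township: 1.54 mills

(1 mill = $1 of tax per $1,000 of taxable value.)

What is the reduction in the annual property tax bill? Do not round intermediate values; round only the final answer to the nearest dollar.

Old assessed value = $93,000 × 0.13 = $12,090
New assessed value = $68,700 × 0.13 = $8,931
Combined rate = 0.0113 + 0.00154 = 0.01284
Old tax = $12,090 × 0.01284 = $155.2356
New tax = $8,931 × 0.01284 = $114.67404
Reduction = $155.2356 − $114.67404 = $40.56156

$41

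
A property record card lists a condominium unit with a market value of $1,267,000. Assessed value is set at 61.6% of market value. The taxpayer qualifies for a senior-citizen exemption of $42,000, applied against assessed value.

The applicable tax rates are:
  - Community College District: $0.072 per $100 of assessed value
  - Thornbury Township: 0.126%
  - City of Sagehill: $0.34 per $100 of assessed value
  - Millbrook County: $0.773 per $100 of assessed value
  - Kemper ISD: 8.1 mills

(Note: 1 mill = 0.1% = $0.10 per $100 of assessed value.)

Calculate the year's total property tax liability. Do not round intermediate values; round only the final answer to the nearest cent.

$15,662.99

Assessed value = $1,267,000 × 0.616 = $780,472
Taxable value = $780,472 − $42,000 = $738,472
Community College District: $738,472 × 0.00072 = $531.69984
Thornbury Township: $738,472 × 0.00126 = $930.47472
City of Sagehill: $738,472 × 0.0034 = $2,510.8048
Millbrook County: $738,472 × 0.00773 = $5,708.38856
Kemper ISD: $738,472 × 0.0081 = $5,981.6232
Total = $15,662.99112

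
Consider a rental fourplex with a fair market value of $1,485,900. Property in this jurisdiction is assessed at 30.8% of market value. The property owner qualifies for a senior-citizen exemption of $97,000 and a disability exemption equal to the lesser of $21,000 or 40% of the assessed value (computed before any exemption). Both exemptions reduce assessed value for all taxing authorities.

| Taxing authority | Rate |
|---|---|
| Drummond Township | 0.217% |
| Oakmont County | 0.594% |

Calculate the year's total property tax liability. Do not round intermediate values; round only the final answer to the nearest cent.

Assessed value = $1,485,900 × 0.308 = $457,657.2
Disability exemption = min($21,000, 40% × $457,657.2) = min($21,000, $183,062.88) = $21,000 (dollar cap binds)
Taxable value = $457,657.2 − $97,000 − $21,000 = $339,657.2
Drummond Township: $339,657.2 × 0.00217 = $737.056124
Oakmont County: $339,657.2 × 0.00594 = $2,017.563768
Total = $2,754.619892

$2,754.62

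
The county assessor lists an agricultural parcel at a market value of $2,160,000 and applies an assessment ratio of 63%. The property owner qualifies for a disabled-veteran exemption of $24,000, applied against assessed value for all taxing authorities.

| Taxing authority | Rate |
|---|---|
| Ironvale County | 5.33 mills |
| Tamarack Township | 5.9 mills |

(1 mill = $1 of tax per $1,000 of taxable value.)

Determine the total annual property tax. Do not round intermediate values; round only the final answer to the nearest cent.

$15,012.26

Assessed value = $2,160,000 × 0.63 = $1,360,800
Taxable value = $1,360,800 − $24,000 = $1,336,800
Ironvale County: $1,336,800 × 0.00533 = $7,125.144
Tamarack Township: $1,336,800 × 0.0059 = $7,887.12
Total = $7,125.144 + $7,887.12 = $15,012.264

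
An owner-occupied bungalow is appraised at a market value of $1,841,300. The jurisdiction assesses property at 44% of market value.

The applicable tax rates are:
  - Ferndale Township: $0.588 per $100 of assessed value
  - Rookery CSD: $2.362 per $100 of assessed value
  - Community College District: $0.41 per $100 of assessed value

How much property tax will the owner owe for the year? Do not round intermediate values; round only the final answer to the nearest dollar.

$27,222

Assessed value = $1,841,300 × 0.44 = $810,172
Ferndale Township: $810,172 × 0.00588 = $4,763.81136
Rookery CSD: $810,172 × 0.02362 = $19,136.26264
Community College District: $810,172 × 0.0041 = $3,321.7052
Total = $4,763.81136 + $19,136.26264 + $3,321.7052 = $27,221.7792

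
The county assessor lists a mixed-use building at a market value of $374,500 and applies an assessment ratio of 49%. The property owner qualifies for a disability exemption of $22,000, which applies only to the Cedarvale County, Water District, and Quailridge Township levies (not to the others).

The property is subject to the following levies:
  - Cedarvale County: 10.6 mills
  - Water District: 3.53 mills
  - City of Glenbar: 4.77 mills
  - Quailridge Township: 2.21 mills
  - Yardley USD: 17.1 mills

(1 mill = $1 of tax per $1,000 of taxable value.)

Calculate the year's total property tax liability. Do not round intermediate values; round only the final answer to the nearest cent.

Assessed value = $374,500 × 0.49 = $183,505
Cedarvale County: ($183,505 − $22,000) × 0.0106 = $161,505 × 0.0106 = $1,711.953
Water District: ($183,505 − $22,000) × 0.00353 = $161,505 × 0.00353 = $570.11265
City of Glenbar: $183,505 × 0.00477 = $875.31885
Quailridge Township: ($183,505 − $22,000) × 0.00221 = $161,505 × 0.00221 = $356.92605
Yardley USD: $183,505 × 0.0171 = $3,137.9355
Total = $6,652.24605

$6,652.25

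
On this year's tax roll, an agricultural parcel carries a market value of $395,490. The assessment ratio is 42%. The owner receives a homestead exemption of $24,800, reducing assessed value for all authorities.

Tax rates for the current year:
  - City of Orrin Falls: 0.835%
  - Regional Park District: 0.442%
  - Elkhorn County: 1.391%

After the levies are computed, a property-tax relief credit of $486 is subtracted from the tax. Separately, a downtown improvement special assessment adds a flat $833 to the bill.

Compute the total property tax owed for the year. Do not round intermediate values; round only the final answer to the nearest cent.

$4,117.04

Assessed value = $395,490 × 0.42 = $166,105.8
Taxable value = $166,105.8 − $24,800 = $141,305.8
City of Orrin Falls: $141,305.8 × 0.00835 = $1,179.90343
Regional Park District: $141,305.8 × 0.00442 = $624.571636
Elkhorn County: $141,305.8 × 0.01391 = $1,965.563678
Levies subtotal = $3,770.038744
After credit = $3,770.038744 − $486 = $3,284.038744
Total = $3,284.038744 + $833 = $4,117.038744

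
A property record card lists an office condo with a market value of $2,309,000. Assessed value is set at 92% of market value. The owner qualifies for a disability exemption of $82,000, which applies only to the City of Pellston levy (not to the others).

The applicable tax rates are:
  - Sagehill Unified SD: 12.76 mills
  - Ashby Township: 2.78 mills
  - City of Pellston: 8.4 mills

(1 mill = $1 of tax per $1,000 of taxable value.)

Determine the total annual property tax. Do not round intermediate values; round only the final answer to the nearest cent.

Assessed value = $2,309,000 × 0.92 = $2,124,280
Sagehill Unified SD: $2,124,280 × 0.01276 = $27,105.8128
Ashby Township: $2,124,280 × 0.00278 = $5,905.4984
City of Pellston: ($2,124,280 − $82,000) × 0.0084 = $2,042,280 × 0.0084 = $17,155.152
Total = $50,166.4632

$50,166.46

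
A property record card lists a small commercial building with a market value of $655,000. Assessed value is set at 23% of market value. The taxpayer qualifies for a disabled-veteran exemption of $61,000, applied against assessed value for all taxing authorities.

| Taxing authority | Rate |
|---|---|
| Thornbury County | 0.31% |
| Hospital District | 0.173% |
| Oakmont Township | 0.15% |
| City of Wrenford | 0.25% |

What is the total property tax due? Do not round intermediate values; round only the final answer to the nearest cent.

$791.61

Assessed value = $655,000 × 0.23 = $150,650
Taxable value = $150,650 − $61,000 = $89,650
Thornbury County: $89,650 × 0.0031 = $277.915
Hospital District: $89,650 × 0.00173 = $155.0945
Oakmont Township: $89,650 × 0.0015 = $134.475
City of Wrenford: $89,650 × 0.0025 = $224.125
Total = $277.915 + $155.0945 + $134.475 + $224.125 = $791.6095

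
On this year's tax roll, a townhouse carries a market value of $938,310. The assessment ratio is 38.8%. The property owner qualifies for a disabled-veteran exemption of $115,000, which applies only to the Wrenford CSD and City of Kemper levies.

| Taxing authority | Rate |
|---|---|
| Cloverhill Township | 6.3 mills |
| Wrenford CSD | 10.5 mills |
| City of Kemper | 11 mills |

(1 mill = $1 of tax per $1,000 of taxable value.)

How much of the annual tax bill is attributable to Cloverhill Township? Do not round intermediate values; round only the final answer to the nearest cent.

$2,293.60

Assessed value = $938,310 × 0.388 = $364,064.28
Cloverhill Township taxable value = $364,064.28 (exemption does not apply)
Cloverhill Township levy = $364,064.28 × 0.0063 = $2,293.604964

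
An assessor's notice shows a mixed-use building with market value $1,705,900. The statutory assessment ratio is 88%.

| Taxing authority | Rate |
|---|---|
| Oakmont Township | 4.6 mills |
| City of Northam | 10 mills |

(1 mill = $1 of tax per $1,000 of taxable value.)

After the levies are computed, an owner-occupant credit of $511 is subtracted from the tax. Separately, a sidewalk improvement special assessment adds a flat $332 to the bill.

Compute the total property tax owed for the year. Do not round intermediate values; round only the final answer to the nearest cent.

$21,738.40

Assessed value = $1,705,900 × 0.88 = $1,501,192
Oakmont Township: $1,501,192 × 0.0046 = $6,905.4832
City of Northam: $1,501,192 × 0.01 = $15,011.92
Levies subtotal = $21,917.4032
After credit = $21,917.4032 − $511 = $21,406.4032
Total = $21,406.4032 + $332 = $21,738.4032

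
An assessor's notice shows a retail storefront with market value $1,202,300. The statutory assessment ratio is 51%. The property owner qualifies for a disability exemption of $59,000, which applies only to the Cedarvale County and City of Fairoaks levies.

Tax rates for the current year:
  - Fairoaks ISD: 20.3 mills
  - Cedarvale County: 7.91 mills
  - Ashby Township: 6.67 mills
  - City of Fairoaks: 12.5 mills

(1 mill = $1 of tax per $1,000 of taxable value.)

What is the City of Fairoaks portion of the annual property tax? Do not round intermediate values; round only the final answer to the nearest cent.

Assessed value = $1,202,300 × 0.51 = $613,173
City of Fairoaks taxable value = $613,173 − $59,000 = $554,173
City of Fairoaks levy = $554,173 × 0.0125 = $6,927.1625

$6,927.16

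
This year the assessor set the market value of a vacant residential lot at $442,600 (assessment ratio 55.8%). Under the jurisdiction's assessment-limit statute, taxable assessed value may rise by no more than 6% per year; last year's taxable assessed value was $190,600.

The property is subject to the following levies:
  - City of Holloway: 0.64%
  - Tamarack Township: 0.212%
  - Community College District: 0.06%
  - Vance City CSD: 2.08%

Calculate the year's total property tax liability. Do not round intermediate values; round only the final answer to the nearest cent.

$6,044.92

Uncapped assessed value = $442,600 × 0.558 = $246,970.8
Cap limit = $190,600 × 1.06 = $202,036
Taxable assessed value = min($246,970.8, $202,036) = $202,036 (cap binds)
City of Holloway: $202,036 × 0.0064 = $1,293.0304
Tamarack Township: $202,036 × 0.00212 = $428.31632
Community College District: $202,036 × 0.0006 = $121.2216
Vance City CSD: $202,036 × 0.0208 = $4,202.3488
Total = $6,044.91712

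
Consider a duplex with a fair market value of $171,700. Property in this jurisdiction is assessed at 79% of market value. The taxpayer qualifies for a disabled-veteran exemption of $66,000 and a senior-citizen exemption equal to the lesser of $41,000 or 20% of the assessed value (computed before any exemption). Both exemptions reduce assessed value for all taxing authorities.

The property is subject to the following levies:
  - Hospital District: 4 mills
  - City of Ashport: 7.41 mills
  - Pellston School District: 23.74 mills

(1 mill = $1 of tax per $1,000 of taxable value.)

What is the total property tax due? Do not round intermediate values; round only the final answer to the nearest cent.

Assessed value = $171,700 × 0.79 = $135,643
Senior-citizen exemption = min($41,000, 20% × $135,643) = min($41,000, $27,128.6) = $27,128.6 (percentage binds)
Taxable value = $135,643 − $66,000 − $27,128.6 = $42,514.4
Hospital District: $42,514.4 × 0.004 = $170.0576
City of Ashport: $42,514.4 × 0.00741 = $315.031704
Pellston School District: $42,514.4 × 0.02374 = $1,009.291856
Total = $1,494.38116

$1,494.38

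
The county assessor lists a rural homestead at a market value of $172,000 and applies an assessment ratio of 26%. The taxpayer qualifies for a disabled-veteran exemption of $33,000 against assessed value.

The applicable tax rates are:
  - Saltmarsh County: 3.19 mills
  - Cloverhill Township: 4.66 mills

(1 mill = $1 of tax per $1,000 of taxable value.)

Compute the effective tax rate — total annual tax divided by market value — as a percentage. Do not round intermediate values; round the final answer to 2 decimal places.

0.05%

Assessed value = $172,000 × 0.26 = $44,720
Taxable value = $44,720 − $33,000 = $11,720
Saltmarsh County: $11,720 × 0.00319 = $37.3868
Cloverhill Township: $11,720 × 0.00466 = $54.6152
Total tax = $92.002
Effective rate = $92.002 ÷ $172,000 = 0.05% of market value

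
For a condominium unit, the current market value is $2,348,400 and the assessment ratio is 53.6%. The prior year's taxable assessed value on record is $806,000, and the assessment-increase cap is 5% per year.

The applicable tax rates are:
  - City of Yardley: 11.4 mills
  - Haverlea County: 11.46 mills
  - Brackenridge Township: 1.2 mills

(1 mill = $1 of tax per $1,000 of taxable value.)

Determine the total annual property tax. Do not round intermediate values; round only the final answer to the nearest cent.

Uncapped assessed value = $2,348,400 × 0.536 = $1,258,742.4
Cap limit = $806,000 × 1.05 = $846,300
Taxable assessed value = min($1,258,742.4, $846,300) = $846,300 (cap binds)
City of Yardley: $846,300 × 0.0114 = $9,647.82
Haverlea County: $846,300 × 0.01146 = $9,698.598
Brackenridge Township: $846,300 × 0.0012 = $1,015.56
Total = $20,361.978

$20,361.98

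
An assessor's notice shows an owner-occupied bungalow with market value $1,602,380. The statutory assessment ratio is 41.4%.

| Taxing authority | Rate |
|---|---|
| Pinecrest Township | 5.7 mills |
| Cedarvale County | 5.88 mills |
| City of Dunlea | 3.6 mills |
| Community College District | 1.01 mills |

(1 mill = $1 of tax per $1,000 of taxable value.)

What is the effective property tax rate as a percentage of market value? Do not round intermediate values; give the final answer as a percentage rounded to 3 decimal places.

0.670%

Assessed value = $1,602,380 × 0.414 = $663,385.32
Pinecrest Township: $663,385.32 × 0.0057 = $3,781.296324
Cedarvale County: $663,385.32 × 0.00588 = $3,900.7056816
City of Dunlea: $663,385.32 × 0.0036 = $2,388.187152
Community College District: $663,385.32 × 0.00101 = $670.0191732
Total tax = $10,740.2083308
Effective rate = $10,740.2083308 ÷ $1,602,380 = 0.670% of market value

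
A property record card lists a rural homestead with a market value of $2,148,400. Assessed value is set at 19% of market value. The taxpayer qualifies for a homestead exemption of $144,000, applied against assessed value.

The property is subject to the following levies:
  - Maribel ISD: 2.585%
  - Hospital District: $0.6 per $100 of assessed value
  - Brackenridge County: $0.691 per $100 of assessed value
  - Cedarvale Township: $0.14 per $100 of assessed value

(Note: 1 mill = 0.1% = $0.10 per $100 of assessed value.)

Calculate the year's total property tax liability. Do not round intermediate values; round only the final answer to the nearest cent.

$10,610.11

Assessed value = $2,148,400 × 0.19 = $408,196
Taxable value = $408,196 − $144,000 = $264,196
Maribel ISD: $264,196 × 0.02585 = $6,829.4666
Hospital District: $264,196 × 0.006 = $1,585.176
Brackenridge County: $264,196 × 0.00691 = $1,825.59436
Cedarvale Township: $264,196 × 0.0014 = $369.8744
Total = $10,610.11136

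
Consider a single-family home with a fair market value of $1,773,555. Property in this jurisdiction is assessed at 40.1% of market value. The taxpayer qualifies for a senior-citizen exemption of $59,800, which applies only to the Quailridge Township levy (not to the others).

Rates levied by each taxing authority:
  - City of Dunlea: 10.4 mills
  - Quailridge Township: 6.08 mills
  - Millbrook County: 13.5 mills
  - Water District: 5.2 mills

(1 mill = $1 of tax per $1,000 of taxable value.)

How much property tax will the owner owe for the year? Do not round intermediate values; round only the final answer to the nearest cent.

Assessed value = $1,773,555 × 0.401 = $711,195.555
City of Dunlea: $711,195.555 × 0.0104 = $7,396.433772
Quailridge Township: ($711,195.555 − $59,800) × 0.00608 = $651,395.555 × 0.00608 = $3,960.4849744
Millbrook County: $711,195.555 × 0.0135 = $9,601.1399925
Water District: $711,195.555 × 0.0052 = $3,698.216886
Total = $24,656.2756249

$24,656.28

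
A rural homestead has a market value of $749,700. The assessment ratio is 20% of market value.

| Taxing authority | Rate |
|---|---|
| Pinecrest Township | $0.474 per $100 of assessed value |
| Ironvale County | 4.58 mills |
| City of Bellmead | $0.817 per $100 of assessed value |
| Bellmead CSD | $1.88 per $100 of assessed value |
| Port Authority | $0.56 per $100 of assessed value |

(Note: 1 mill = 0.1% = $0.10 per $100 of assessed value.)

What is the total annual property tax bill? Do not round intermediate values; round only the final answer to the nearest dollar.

Assessed value = $749,700 × 0.2 = $149,940
Pinecrest Township: $149,940 × 0.00474 = $710.7156
Ironvale County: $149,940 × 0.00458 = $686.7252
City of Bellmead: $149,940 × 0.00817 = $1,225.0098
Bellmead CSD: $149,940 × 0.0188 = $2,818.872
Port Authority: $149,940 × 0.0056 = $839.664
Total = $6,280.9866

$6,281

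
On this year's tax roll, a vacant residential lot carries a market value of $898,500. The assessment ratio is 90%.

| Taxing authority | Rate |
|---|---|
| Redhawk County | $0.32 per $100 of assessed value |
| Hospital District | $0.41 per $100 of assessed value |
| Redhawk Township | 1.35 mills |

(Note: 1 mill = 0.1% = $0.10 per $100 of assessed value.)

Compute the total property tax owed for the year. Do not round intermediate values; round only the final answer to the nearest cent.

Assessed value = $898,500 × 0.9 = $808,650
Redhawk County: $808,650 × 0.0032 = $2,587.68
Hospital District: $808,650 × 0.0041 = $3,315.465
Redhawk Township: $808,650 × 0.00135 = $1,091.6775
Total = $6,994.8225

$6,994.82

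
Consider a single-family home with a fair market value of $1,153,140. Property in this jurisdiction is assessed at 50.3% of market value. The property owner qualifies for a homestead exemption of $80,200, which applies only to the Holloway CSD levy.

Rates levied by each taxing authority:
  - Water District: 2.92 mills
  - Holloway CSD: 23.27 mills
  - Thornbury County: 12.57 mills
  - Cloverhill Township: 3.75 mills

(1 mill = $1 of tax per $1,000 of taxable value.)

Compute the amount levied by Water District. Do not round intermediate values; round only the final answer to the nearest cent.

$1,693.69

Assessed value = $1,153,140 × 0.503 = $580,029.42
Water District taxable value = $580,029.42 (exemption does not apply)
Water District levy = $580,029.42 × 0.00292 = $1,693.6859064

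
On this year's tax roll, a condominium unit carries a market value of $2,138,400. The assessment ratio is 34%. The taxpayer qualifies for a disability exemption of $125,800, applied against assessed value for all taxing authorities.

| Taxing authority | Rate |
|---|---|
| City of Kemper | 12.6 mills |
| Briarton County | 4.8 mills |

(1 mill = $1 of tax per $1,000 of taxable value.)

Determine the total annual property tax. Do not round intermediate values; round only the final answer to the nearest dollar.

Assessed value = $2,138,400 × 0.34 = $727,056
Taxable value = $727,056 − $125,800 = $601,256
City of Kemper: $601,256 × 0.0126 = $7,575.8256
Briarton County: $601,256 × 0.0048 = $2,886.0288
Total = $7,575.8256 + $2,886.0288 = $10,461.8544

$10,462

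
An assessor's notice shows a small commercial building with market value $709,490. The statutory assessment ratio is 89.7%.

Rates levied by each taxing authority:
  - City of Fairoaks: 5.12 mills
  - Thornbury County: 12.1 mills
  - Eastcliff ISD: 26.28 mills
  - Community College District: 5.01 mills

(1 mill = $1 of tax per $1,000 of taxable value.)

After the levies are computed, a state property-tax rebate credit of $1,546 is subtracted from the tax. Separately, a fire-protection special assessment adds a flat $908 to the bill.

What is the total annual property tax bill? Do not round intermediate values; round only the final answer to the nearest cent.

$30,234.37

Assessed value = $709,490 × 0.897 = $636,412.53
City of Fairoaks: $636,412.53 × 0.00512 = $3,258.4321536
Thornbury County: $636,412.53 × 0.0121 = $7,700.591613
Eastcliff ISD: $636,412.53 × 0.02628 = $16,724.9212884
Community College District: $636,412.53 × 0.00501 = $3,188.4267753
Levies subtotal = $30,872.3718303
After credit = $30,872.3718303 − $1,546 = $29,326.3718303
Total = $29,326.3718303 + $908 = $30,234.3718303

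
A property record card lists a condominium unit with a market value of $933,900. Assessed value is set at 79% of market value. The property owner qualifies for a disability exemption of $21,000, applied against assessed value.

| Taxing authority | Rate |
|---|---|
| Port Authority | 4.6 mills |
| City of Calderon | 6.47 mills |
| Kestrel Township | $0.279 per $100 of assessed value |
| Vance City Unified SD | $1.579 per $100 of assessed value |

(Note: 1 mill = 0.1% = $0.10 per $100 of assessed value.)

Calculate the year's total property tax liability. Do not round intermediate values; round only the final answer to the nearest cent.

Assessed value = $933,900 × 0.79 = $737,781
Taxable value = $737,781 − $21,000 = $716,781
Port Authority: $716,781 × 0.0046 = $3,297.1926
City of Calderon: $716,781 × 0.00647 = $4,637.57307
Kestrel Township: $716,781 × 0.00279 = $1,999.81899
Vance City Unified SD: $716,781 × 0.01579 = $11,317.97199
Total = $21,252.55665

$21,252.56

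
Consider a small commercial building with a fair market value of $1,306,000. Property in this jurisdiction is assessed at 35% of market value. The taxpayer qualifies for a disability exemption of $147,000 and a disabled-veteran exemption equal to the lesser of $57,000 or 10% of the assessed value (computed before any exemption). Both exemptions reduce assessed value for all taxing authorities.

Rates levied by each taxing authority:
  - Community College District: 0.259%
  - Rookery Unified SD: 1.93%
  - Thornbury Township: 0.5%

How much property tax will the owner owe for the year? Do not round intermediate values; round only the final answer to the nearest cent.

$7,109.45

Assessed value = $1,306,000 × 0.35 = $457,100
Disabled-veteran exemption = min($57,000, 10% × $457,100) = min($57,000, $45,710) = $45,710 (percentage binds)
Taxable value = $457,100 − $147,000 − $45,710 = $264,390
Community College District: $264,390 × 0.00259 = $684.7701
Rookery Unified SD: $264,390 × 0.0193 = $5,102.727
Thornbury Township: $264,390 × 0.005 = $1,321.95
Total = $7,109.4471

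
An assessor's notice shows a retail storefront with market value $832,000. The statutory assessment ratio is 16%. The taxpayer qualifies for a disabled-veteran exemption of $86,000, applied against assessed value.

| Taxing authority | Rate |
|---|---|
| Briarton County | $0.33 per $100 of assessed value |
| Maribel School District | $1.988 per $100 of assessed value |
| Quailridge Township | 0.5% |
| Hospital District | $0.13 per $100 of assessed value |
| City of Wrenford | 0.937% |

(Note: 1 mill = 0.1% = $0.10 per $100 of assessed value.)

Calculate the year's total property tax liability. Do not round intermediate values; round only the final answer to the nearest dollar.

$1,831

Assessed value = $832,000 × 0.16 = $133,120
Taxable value = $133,120 − $86,000 = $47,120
Briarton County: $47,120 × 0.0033 = $155.496
Maribel School District: $47,120 × 0.01988 = $936.7456
Quailridge Township: $47,120 × 0.005 = $235.6
Hospital District: $47,120 × 0.0013 = $61.256
City of Wrenford: $47,120 × 0.00937 = $441.5144
Total = $1,830.612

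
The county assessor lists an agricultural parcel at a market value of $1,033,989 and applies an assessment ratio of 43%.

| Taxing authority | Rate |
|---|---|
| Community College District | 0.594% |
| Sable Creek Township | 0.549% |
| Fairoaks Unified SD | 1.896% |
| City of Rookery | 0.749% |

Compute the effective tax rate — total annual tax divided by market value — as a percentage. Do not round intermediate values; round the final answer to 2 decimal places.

1.63%

Assessed value = $1,033,989 × 0.43 = $444,615.27
Community College District: $444,615.27 × 0.00594 = $2,641.0147038
Sable Creek Township: $444,615.27 × 0.00549 = $2,440.9378323
Fairoaks Unified SD: $444,615.27 × 0.01896 = $8,429.9055192
City of Rookery: $444,615.27 × 0.00749 = $3,330.1683723
Total tax = $16,842.0264276
Effective rate = $16,842.0264276 ÷ $1,033,989 = 1.63% of market value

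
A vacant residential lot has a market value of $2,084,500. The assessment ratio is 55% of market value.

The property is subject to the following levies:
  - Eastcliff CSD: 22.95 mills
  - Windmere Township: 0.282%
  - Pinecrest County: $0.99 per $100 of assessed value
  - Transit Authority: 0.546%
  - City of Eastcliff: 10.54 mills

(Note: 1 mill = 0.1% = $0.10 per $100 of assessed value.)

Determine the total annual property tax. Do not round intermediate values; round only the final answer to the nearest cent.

$59,238.36

Assessed value = $2,084,500 × 0.55 = $1,146,475
Eastcliff CSD: $1,146,475 × 0.02295 = $26,311.60125
Windmere Township: $1,146,475 × 0.00282 = $3,233.0595
Pinecrest County: $1,146,475 × 0.0099 = $11,350.1025
Transit Authority: $1,146,475 × 0.00546 = $6,259.7535
City of Eastcliff: $1,146,475 × 0.01054 = $12,083.8465
Total = $59,238.36325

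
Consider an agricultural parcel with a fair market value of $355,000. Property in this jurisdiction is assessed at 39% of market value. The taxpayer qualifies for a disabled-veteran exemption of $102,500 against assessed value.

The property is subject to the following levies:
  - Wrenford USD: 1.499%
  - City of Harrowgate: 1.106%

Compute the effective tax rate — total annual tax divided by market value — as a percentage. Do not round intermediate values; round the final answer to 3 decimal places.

Assessed value = $355,000 × 0.39 = $138,450
Taxable value = $138,450 − $102,500 = $35,950
Wrenford USD: $35,950 × 0.01499 = $538.8905
City of Harrowgate: $35,950 × 0.01106 = $397.607
Total tax = $936.4975
Effective rate = $936.4975 ÷ $355,000 = 0.264% of market value

0.264%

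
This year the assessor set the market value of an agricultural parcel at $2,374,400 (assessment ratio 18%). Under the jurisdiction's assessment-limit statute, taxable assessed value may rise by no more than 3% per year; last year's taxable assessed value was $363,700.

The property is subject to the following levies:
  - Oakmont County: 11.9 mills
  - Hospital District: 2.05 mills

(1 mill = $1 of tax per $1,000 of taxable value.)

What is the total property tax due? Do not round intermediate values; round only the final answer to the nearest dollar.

Uncapped assessed value = $2,374,400 × 0.18 = $427,392
Cap limit = $363,700 × 1.03 = $374,611
Taxable assessed value = min($427,392, $374,611) = $374,611 (cap binds)
Oakmont County: $374,611 × 0.0119 = $4,457.8709
Hospital District: $374,611 × 0.00205 = $767.95255
Total = $5,225.82345

$5,226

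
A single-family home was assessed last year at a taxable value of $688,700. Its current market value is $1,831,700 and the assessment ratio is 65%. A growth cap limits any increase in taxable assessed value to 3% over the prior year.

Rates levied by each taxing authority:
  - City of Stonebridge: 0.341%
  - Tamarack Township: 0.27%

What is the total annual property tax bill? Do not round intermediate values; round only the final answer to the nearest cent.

Uncapped assessed value = $1,831,700 × 0.65 = $1,190,605
Cap limit = $688,700 × 1.03 = $709,361
Taxable assessed value = min($1,190,605, $709,361) = $709,361 (cap binds)
City of Stonebridge: $709,361 × 0.00341 = $2,418.92101
Tamarack Township: $709,361 × 0.0027 = $1,915.2747
Total = $4,334.19571

$4,334.20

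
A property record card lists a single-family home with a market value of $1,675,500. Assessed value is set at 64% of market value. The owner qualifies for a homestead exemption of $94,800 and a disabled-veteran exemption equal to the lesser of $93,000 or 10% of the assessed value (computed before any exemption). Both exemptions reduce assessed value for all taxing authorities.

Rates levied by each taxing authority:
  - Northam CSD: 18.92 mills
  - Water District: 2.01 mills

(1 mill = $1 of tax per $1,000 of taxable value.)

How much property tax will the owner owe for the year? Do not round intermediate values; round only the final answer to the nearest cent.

Assessed value = $1,675,500 × 0.64 = $1,072,320
Disabled-veteran exemption = min($93,000, 10% × $1,072,320) = min($93,000, $107,232) = $93,000 (dollar cap binds)
Taxable value = $1,072,320 − $94,800 − $93,000 = $884,520
Northam CSD: $884,520 × 0.01892 = $16,735.1184
Water District: $884,520 × 0.00201 = $1,777.8852
Total = $18,513.0036

$18,513.00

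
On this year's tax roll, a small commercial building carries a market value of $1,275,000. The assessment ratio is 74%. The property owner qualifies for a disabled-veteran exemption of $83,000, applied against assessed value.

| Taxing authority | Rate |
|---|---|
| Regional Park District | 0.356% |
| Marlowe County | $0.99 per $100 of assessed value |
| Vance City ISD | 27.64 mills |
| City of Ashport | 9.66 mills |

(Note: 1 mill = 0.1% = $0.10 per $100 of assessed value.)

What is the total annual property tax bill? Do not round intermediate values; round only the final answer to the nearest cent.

$43,678.98

Assessed value = $1,275,000 × 0.74 = $943,500
Taxable value = $943,500 − $83,000 = $860,500
Regional Park District: $860,500 × 0.00356 = $3,063.38
Marlowe County: $860,500 × 0.0099 = $8,518.95
Vance City ISD: $860,500 × 0.02764 = $23,784.22
City of Ashport: $860,500 × 0.00966 = $8,312.43
Total = $43,678.98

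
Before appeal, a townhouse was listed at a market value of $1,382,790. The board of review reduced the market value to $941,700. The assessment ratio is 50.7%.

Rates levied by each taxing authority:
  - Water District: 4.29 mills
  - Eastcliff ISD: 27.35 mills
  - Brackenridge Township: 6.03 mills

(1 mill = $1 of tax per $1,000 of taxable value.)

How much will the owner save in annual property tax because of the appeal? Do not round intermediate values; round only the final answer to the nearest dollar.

Old assessed value = $1,382,790 × 0.507 = $701,074.53
New assessed value = $941,700 × 0.507 = $477,441.9
Combined rate = 0.00429 + 0.02735 + 0.00603 = 0.03767
Old tax = $701,074.53 × 0.03767 = $26,409.4775451
New tax = $477,441.9 × 0.03767 = $17,985.236373
Reduction = $26,409.4775451 − $17,985.236373 = $8,424.2411721

$8,424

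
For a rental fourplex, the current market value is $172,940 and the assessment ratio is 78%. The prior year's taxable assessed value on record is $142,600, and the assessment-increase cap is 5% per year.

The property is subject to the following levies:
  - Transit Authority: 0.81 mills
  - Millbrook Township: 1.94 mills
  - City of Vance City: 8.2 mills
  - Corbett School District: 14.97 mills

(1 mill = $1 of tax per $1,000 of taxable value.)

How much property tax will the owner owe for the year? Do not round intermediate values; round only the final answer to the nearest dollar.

Uncapped assessed value = $172,940 × 0.78 = $134,893.2
Cap limit = $142,600 × 1.05 = $149,730
Taxable assessed value = min($134,893.2, $149,730) = $134,893.2 (cap does not bind)
Transit Authority: $134,893.2 × 0.00081 = $109.263492
Millbrook Township: $134,893.2 × 0.00194 = $261.692808
City of Vance City: $134,893.2 × 0.0082 = $1,106.12424
Corbett School District: $134,893.2 × 0.01497 = $2,019.351204
Total = $3,496.431744

$3,496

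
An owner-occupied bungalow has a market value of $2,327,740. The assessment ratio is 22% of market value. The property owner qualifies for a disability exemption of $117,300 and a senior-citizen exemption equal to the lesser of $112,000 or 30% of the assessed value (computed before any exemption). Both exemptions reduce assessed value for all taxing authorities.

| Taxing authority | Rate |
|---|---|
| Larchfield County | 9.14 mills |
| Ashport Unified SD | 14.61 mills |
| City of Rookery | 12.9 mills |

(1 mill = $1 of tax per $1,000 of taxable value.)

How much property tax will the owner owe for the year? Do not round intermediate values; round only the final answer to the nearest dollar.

$10,365

Assessed value = $2,327,740 × 0.22 = $512,102.8
Senior-citizen exemption = min($112,000, 30% × $512,102.8) = min($112,000, $153,630.84) = $112,000 (dollar cap binds)
Taxable value = $512,102.8 − $117,300 − $112,000 = $282,802.8
Larchfield County: $282,802.8 × 0.00914 = $2,584.817592
Ashport Unified SD: $282,802.8 × 0.01461 = $4,131.748908
City of Rookery: $282,802.8 × 0.0129 = $3,648.15612
Total = $10,364.72262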